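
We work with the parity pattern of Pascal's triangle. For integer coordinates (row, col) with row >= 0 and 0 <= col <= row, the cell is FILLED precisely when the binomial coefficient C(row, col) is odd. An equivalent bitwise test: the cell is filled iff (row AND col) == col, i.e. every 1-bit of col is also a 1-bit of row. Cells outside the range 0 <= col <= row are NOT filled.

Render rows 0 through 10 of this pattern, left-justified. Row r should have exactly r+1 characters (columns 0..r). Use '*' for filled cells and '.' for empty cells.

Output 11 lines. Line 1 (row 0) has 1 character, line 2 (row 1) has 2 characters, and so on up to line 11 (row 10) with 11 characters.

r0=0: *
r1=1: **
r2=10: *.*
r3=11: ****
r4=100: *...*
r5=101: **..**
r6=110: *.*.*.*
r7=111: ********
r8=1000: *.......*
r9=1001: **......**
r10=1010: *.*.....*.*

Answer: *
**
*.*
****
*...*
**..**
*.*.*.*
********
*.......*
**......**
*.*.....*.*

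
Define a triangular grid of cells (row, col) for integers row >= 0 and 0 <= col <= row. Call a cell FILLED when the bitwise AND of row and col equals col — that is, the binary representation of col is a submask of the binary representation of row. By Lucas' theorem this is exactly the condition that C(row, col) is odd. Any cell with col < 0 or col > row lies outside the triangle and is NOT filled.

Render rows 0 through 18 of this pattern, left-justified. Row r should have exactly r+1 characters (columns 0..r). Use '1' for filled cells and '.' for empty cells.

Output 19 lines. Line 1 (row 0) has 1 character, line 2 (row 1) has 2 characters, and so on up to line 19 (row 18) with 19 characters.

Answer: 1
11
1.1
1111
1...1
11..11
1.1.1.1
11111111
1.......1
11......11
1.1.....1.1
1111....1111
1...1...1...1
11..11..11..11
1.1.1.1.1.1.1.1
1111111111111111
1...............1
11..............11
1.1.............1.1

Derivation:
r0=0: 1
r1=1: 11
r2=10: 1.1
r3=11: 1111
r4=100: 1...1
r5=101: 11..11
r6=110: 1.1.1.1
r7=111: 11111111
r8=1000: 1.......1
r9=1001: 11......11
r10=1010: 1.1.....1.1
r11=1011: 1111....1111
r12=1100: 1...1...1...1
r13=1101: 11..11..11..11
r14=1110: 1.1.1.1.1.1.1.1
r15=1111: 1111111111111111
r16=10000: 1...............1
r17=10001: 11..............11
r18=10010: 1.1.............1.1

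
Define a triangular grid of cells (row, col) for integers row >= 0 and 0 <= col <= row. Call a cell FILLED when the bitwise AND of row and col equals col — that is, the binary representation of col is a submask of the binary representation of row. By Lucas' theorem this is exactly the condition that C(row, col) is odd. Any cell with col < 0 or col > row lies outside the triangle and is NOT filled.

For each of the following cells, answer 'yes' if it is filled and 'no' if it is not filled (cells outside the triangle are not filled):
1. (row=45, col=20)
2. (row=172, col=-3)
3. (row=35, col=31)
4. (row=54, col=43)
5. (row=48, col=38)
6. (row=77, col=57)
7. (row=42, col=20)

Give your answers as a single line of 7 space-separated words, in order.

Answer: no no no no no no no

Derivation:
(45,20): row=0b101101, col=0b10100, row AND col = 0b100 = 4; 4 != 20 -> empty
(172,-3): col outside [0, 172] -> not filled
(35,31): row=0b100011, col=0b11111, row AND col = 0b11 = 3; 3 != 31 -> empty
(54,43): row=0b110110, col=0b101011, row AND col = 0b100010 = 34; 34 != 43 -> empty
(48,38): row=0b110000, col=0b100110, row AND col = 0b100000 = 32; 32 != 38 -> empty
(77,57): row=0b1001101, col=0b111001, row AND col = 0b1001 = 9; 9 != 57 -> empty
(42,20): row=0b101010, col=0b10100, row AND col = 0b0 = 0; 0 != 20 -> empty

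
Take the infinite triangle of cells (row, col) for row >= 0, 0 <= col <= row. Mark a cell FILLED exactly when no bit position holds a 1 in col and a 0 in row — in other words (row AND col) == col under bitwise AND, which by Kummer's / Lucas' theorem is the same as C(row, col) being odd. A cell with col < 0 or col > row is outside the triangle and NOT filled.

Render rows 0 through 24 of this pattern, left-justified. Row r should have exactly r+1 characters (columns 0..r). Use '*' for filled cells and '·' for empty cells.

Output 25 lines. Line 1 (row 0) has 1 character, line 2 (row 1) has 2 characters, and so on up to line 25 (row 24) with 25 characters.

r0=0: *
r1=1: **
r2=10: *·*
r3=11: ****
r4=100: *···*
r5=101: **··**
r6=110: *·*·*·*
r7=111: ********
r8=1000: *·······*
r9=1001: **······**
r10=1010: *·*·····*·*
r11=1011: ****····****
r12=1100: *···*···*···*
r13=1101: **··**··**··**
r14=1110: *·*·*·*·*·*·*·*
r15=1111: ****************
r16=10000: *···············*
r17=10001: **··············**
r18=10010: *·*·············*·*
r19=10011: ****············****
r20=10100: *···*···········*···*
r21=10101: **··**··········**··**
r22=10110: *·*·*·*·········*·*·*·*
r23=10111: ********········********
r24=11000: *·······*·······*·······*

Answer: *
**
*·*
****
*···*
**··**
*·*·*·*
********
*·······*
**······**
*·*·····*·*
****····****
*···*···*···*
**··**··**··**
*·*·*·*·*·*·*·*
****************
*···············*
**··············**
*·*·············*·*
****············****
*···*···········*···*
**··**··········**··**
*·*·*·*·········*·*·*·*
********········********
*·······*·······*·······*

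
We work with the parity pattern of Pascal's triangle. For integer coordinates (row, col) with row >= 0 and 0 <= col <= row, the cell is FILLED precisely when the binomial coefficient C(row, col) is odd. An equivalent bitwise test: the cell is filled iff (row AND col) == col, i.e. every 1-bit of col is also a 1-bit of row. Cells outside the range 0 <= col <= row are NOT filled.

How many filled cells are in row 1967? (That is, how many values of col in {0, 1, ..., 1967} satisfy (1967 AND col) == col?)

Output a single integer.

1967 in binary = 11110101111
popcount(1967) = number of 1-bits in 11110101111 = 9
A col c satisfies (1967 AND c) == c iff every set bit of c is also set in 1967; each of the 9 set bits of 1967 can independently be on or off in c.
count = 2^9 = 512

Answer: 512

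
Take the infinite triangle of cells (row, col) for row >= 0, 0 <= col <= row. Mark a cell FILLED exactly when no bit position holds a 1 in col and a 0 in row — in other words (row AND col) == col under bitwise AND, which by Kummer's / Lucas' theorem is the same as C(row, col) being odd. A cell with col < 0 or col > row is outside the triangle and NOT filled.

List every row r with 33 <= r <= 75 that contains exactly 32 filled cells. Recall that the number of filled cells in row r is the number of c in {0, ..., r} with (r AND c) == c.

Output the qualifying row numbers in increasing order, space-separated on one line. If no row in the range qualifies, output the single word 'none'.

Answer: 47 55 59 61 62

Derivation:
Row r has 2^popcount(r) filled cells, so we need popcount(r) = log2(32) = 5.
Scan r = 33..75 and keep those with exactly 5 one-bits:
r=33=100001 popcount=2 -> skip
r=34=100010 popcount=2 -> skip
r=35=100011 popcount=3 -> skip
r=36=100100 popcount=2 -> skip
r=37=100101 popcount=3 -> skip
r=38=100110 popcount=3 -> skip
r=39=100111 popcount=4 -> skip
r=40=101000 popcount=2 -> skip
r=41=101001 popcount=3 -> skip
r=42=101010 popcount=3 -> skip
r=43=101011 popcount=4 -> skip
r=44=101100 popcount=3 -> skip
r=45=101101 popcount=4 -> skip
r=46=101110 popcount=4 -> skip
r=47=101111 popcount=5 -> KEEP
r=48=110000 popcount=2 -> skip
r=49=110001 popcount=3 -> skip
r=50=110010 popcount=3 -> skip
r=51=110011 popcount=4 -> skip
r=52=110100 popcount=3 -> skip
r=53=110101 popcount=4 -> skip
r=54=110110 popcount=4 -> skip
r=55=110111 popcount=5 -> KEEP
r=56=111000 popcount=3 -> skip
r=57=111001 popcount=4 -> skip
r=58=111010 popcount=4 -> skip
r=59=111011 popcount=5 -> KEEP
r=60=111100 popcount=4 -> skip
r=61=111101 popcount=5 -> KEEP
r=62=111110 popcount=5 -> KEEP
r=63=111111 popcount=6 -> skip
r=64=1000000 popcount=1 -> skip
r=65=1000001 popcount=2 -> skip
r=66=1000010 popcount=2 -> skip
r=67=1000011 popcount=3 -> skip
r=68=1000100 popcount=2 -> skip
r=69=1000101 popcount=3 -> skip
r=70=1000110 popcount=3 -> skip
r=71=1000111 popcount=4 -> skip
r=72=1001000 popcount=2 -> skip
r=73=1001001 popcount=3 -> skip
r=74=1001010 popcount=3 -> skip
r=75=1001011 popcount=4 -> skip
Kept rows: 47 55 59 61 62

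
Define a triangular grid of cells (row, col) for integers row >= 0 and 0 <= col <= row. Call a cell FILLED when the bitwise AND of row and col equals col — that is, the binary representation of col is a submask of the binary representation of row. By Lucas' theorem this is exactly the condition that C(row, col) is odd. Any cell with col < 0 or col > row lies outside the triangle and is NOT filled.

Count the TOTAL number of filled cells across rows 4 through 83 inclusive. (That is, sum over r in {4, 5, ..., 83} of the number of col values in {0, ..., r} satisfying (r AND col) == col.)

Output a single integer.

r4=100 pc1: +2 =2
r5=101 pc2: +4 =6
r6=110 pc2: +4 =10
r7=111 pc3: +8 =18
r8=1000 pc1: +2 =20
r9=1001 pc2: +4 =24
r10=1010 pc2: +4 =28
r11=1011 pc3: +8 =36
r12=1100 pc2: +4 =40
r13=1101 pc3: +8 =48
r14=1110 pc3: +8 =56
r15=1111 pc4: +16 =72
r16=10000 pc1: +2 =74
r17=10001 pc2: +4 =78
r18=10010 pc2: +4 =82
r19=10011 pc3: +8 =90
r20=10100 pc2: +4 =94
r21=10101 pc3: +8 =102
r22=10110 pc3: +8 =110
r23=10111 pc4: +16 =126
r24=11000 pc2: +4 =130
r25=11001 pc3: +8 =138
r26=11010 pc3: +8 =146
r27=11011 pc4: +16 =162
r28=11100 pc3: +8 =170
r29=11101 pc4: +16 =186
r30=11110 pc4: +16 =202
r31=11111 pc5: +32 =234
r32=100000 pc1: +2 =236
r33=100001 pc2: +4 =240
r34=100010 pc2: +4 =244
r35=100011 pc3: +8 =252
r36=100100 pc2: +4 =256
r37=100101 pc3: +8 =264
r38=100110 pc3: +8 =272
r39=100111 pc4: +16 =288
r40=101000 pc2: +4 =292
r41=101001 pc3: +8 =300
r42=101010 pc3: +8 =308
r43=101011 pc4: +16 =324
r44=101100 pc3: +8 =332
r45=101101 pc4: +16 =348
r46=101110 pc4: +16 =364
r47=101111 pc5: +32 =396
r48=110000 pc2: +4 =400
r49=110001 pc3: +8 =408
r50=110010 pc3: +8 =416
r51=110011 pc4: +16 =432
r52=110100 pc3: +8 =440
r53=110101 pc4: +16 =456
r54=110110 pc4: +16 =472
r55=110111 pc5: +32 =504
r56=111000 pc3: +8 =512
r57=111001 pc4: +16 =528
r58=111010 pc4: +16 =544
r59=111011 pc5: +32 =576
r60=111100 pc4: +16 =592
r61=111101 pc5: +32 =624
r62=111110 pc5: +32 =656
r63=111111 pc6: +64 =720
r64=1000000 pc1: +2 =722
r65=1000001 pc2: +4 =726
r66=1000010 pc2: +4 =730
r67=1000011 pc3: +8 =738
r68=1000100 pc2: +4 =742
r69=1000101 pc3: +8 =750
r70=1000110 pc3: +8 =758
r71=1000111 pc4: +16 =774
r72=1001000 pc2: +4 =778
r73=1001001 pc3: +8 =786
r74=1001010 pc3: +8 =794
r75=1001011 pc4: +16 =810
r76=1001100 pc3: +8 =818
r77=1001101 pc4: +16 =834
r78=1001110 pc4: +16 =850
r79=1001111 pc5: +32 =882
r80=1010000 pc2: +4 =886
r81=1010001 pc3: +8 =894
r82=1010010 pc3: +8 =902
r83=1010011 pc4: +16 =918

Answer: 918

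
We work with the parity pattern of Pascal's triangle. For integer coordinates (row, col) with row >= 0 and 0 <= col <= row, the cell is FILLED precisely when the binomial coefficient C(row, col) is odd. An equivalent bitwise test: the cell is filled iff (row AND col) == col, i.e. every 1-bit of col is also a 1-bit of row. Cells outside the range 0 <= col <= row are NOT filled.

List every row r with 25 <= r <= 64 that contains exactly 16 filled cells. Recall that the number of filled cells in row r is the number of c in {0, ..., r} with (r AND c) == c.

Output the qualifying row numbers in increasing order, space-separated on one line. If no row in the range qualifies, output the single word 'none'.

Answer: 27 29 30 39 43 45 46 51 53 54 57 58 60

Derivation:
Row r has 2^popcount(r) filled cells, so we need popcount(r) = log2(16) = 4.
Scan r = 25..64 and keep those with exactly 4 one-bits:
r=25=11001 popcount=3 -> skip
r=26=11010 popcount=3 -> skip
r=27=11011 popcount=4 -> KEEP
r=28=11100 popcount=3 -> skip
r=29=11101 popcount=4 -> KEEP
r=30=11110 popcount=4 -> KEEP
r=31=11111 popcount=5 -> skip
r=32=100000 popcount=1 -> skip
r=33=100001 popcount=2 -> skip
r=34=100010 popcount=2 -> skip
r=35=100011 popcount=3 -> skip
r=36=100100 popcount=2 -> skip
r=37=100101 popcount=3 -> skip
r=38=100110 popcount=3 -> skip
r=39=100111 popcount=4 -> KEEP
r=40=101000 popcount=2 -> skip
r=41=101001 popcount=3 -> skip
r=42=101010 popcount=3 -> skip
r=43=101011 popcount=4 -> KEEP
r=44=101100 popcount=3 -> skip
r=45=101101 popcount=4 -> KEEP
r=46=101110 popcount=4 -> KEEP
r=47=101111 popcount=5 -> skip
r=48=110000 popcount=2 -> skip
r=49=110001 popcount=3 -> skip
r=50=110010 popcount=3 -> skip
r=51=110011 popcount=4 -> KEEP
r=52=110100 popcount=3 -> skip
r=53=110101 popcount=4 -> KEEP
r=54=110110 popcount=4 -> KEEP
r=55=110111 popcount=5 -> skip
r=56=111000 popcount=3 -> skip
r=57=111001 popcount=4 -> KEEP
r=58=111010 popcount=4 -> KEEP
r=59=111011 popcount=5 -> skip
r=60=111100 popcount=4 -> KEEP
r=61=111101 popcount=5 -> skip
r=62=111110 popcount=5 -> skip
r=63=111111 popcount=6 -> skip
r=64=1000000 popcount=1 -> skip
Kept rows: 27 29 30 39 43 45 46 51 53 54 57 58 60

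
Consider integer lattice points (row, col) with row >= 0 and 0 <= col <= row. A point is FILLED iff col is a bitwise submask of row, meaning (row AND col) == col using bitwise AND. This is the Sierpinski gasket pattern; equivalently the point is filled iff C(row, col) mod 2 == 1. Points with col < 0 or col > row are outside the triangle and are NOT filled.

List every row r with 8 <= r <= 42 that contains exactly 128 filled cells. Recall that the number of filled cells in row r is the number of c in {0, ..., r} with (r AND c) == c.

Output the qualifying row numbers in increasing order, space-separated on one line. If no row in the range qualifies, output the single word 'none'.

Row r has 2^popcount(r) filled cells, so we need popcount(r) = log2(128) = 7.
Scan r = 8..42 and keep those with exactly 7 one-bits:
r=8=1000 popcount=1 -> skip
r=9=1001 popcount=2 -> skip
r=10=1010 popcount=2 -> skip
r=11=1011 popcount=3 -> skip
r=12=1100 popcount=2 -> skip
r=13=1101 popcount=3 -> skip
r=14=1110 popcount=3 -> skip
r=15=1111 popcount=4 -> skip
r=16=10000 popcount=1 -> skip
r=17=10001 popcount=2 -> skip
r=18=10010 popcount=2 -> skip
r=19=10011 popcount=3 -> skip
r=20=10100 popcount=2 -> skip
r=21=10101 popcount=3 -> skip
r=22=10110 popcount=3 -> skip
r=23=10111 popcount=4 -> skip
r=24=11000 popcount=2 -> skip
r=25=11001 popcount=3 -> skip
r=26=11010 popcount=3 -> skip
r=27=11011 popcount=4 -> skip
r=28=11100 popcount=3 -> skip
r=29=11101 popcount=4 -> skip
r=30=11110 popcount=4 -> skip
r=31=11111 popcount=5 -> skip
r=32=100000 popcount=1 -> skip
r=33=100001 popcount=2 -> skip
r=34=100010 popcount=2 -> skip
r=35=100011 popcount=3 -> skip
r=36=100100 popcount=2 -> skip
r=37=100101 popcount=3 -> skip
r=38=100110 popcount=3 -> skip
r=39=100111 popcount=4 -> skip
r=40=101000 popcount=2 -> skip
r=41=101001 popcount=3 -> skip
r=42=101010 popcount=3 -> skip
Kept rows: none

Answer: none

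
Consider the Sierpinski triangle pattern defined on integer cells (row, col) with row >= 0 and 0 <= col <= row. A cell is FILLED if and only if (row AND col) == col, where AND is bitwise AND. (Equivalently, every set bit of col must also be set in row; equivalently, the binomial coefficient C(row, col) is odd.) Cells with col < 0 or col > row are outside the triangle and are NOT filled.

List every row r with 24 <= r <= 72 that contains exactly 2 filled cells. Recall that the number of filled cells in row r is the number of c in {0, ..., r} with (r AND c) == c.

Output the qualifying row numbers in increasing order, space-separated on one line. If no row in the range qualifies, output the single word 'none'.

Answer: 32 64

Derivation:
Row r has 2^popcount(r) filled cells, so we need popcount(r) = log2(2) = 1.
Scan r = 24..72 and keep those with exactly 1 one-bits:
r=24=11000 popcount=2 -> skip
r=25=11001 popcount=3 -> skip
r=26=11010 popcount=3 -> skip
r=27=11011 popcount=4 -> skip
r=28=11100 popcount=3 -> skip
r=29=11101 popcount=4 -> skip
r=30=11110 popcount=4 -> skip
r=31=11111 popcount=5 -> skip
r=32=100000 popcount=1 -> KEEP
r=33=100001 popcount=2 -> skip
r=34=100010 popcount=2 -> skip
r=35=100011 popcount=3 -> skip
r=36=100100 popcount=2 -> skip
r=37=100101 popcount=3 -> skip
r=38=100110 popcount=3 -> skip
r=39=100111 popcount=4 -> skip
r=40=101000 popcount=2 -> skip
r=41=101001 popcount=3 -> skip
r=42=101010 popcount=3 -> skip
r=43=101011 popcount=4 -> skip
r=44=101100 popcount=3 -> skip
r=45=101101 popcount=4 -> skip
r=46=101110 popcount=4 -> skip
r=47=101111 popcount=5 -> skip
r=48=110000 popcount=2 -> skip
r=49=110001 popcount=3 -> skip
r=50=110010 popcount=3 -> skip
r=51=110011 popcount=4 -> skip
r=52=110100 popcount=3 -> skip
r=53=110101 popcount=4 -> skip
r=54=110110 popcount=4 -> skip
r=55=110111 popcount=5 -> skip
r=56=111000 popcount=3 -> skip
r=57=111001 popcount=4 -> skip
r=58=111010 popcount=4 -> skip
r=59=111011 popcount=5 -> skip
r=60=111100 popcount=4 -> skip
r=61=111101 popcount=5 -> skip
r=62=111110 popcount=5 -> skip
r=63=111111 popcount=6 -> skip
r=64=1000000 popcount=1 -> KEEP
r=65=1000001 popcount=2 -> skip
r=66=1000010 popcount=2 -> skip
r=67=1000011 popcount=3 -> skip
r=68=1000100 popcount=2 -> skip
r=69=1000101 popcount=3 -> skip
r=70=1000110 popcount=3 -> skip
r=71=1000111 popcount=4 -> skip
r=72=1001000 popcount=2 -> skip
Kept rows: 32 64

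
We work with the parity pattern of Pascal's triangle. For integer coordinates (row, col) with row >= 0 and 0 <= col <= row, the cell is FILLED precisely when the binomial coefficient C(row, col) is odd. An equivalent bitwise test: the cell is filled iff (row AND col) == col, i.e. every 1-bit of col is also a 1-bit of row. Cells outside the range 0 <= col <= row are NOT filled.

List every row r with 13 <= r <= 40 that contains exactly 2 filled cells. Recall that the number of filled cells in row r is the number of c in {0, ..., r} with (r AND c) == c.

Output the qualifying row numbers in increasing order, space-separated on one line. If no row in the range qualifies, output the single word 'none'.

Row r has 2^popcount(r) filled cells, so we need popcount(r) = log2(2) = 1.
Scan r = 13..40 and keep those with exactly 1 one-bits:
r=13=1101 popcount=3 -> skip
r=14=1110 popcount=3 -> skip
r=15=1111 popcount=4 -> skip
r=16=10000 popcount=1 -> KEEP
r=17=10001 popcount=2 -> skip
r=18=10010 popcount=2 -> skip
r=19=10011 popcount=3 -> skip
r=20=10100 popcount=2 -> skip
r=21=10101 popcount=3 -> skip
r=22=10110 popcount=3 -> skip
r=23=10111 popcount=4 -> skip
r=24=11000 popcount=2 -> skip
r=25=11001 popcount=3 -> skip
r=26=11010 popcount=3 -> skip
r=27=11011 popcount=4 -> skip
r=28=11100 popcount=3 -> skip
r=29=11101 popcount=4 -> skip
r=30=11110 popcount=4 -> skip
r=31=11111 popcount=5 -> skip
r=32=100000 popcount=1 -> KEEP
r=33=100001 popcount=2 -> skip
r=34=100010 popcount=2 -> skip
r=35=100011 popcount=3 -> skip
r=36=100100 popcount=2 -> skip
r=37=100101 popcount=3 -> skip
r=38=100110 popcount=3 -> skip
r=39=100111 popcount=4 -> skip
r=40=101000 popcount=2 -> skip
Kept rows: 16 32

Answer: 16 32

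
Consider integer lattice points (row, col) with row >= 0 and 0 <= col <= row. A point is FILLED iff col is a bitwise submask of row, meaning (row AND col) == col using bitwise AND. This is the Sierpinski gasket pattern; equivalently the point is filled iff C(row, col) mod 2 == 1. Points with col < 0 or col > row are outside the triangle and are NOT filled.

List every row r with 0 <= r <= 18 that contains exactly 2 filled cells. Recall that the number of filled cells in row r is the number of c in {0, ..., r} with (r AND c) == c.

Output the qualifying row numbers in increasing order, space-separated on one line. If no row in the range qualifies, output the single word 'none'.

Answer: 1 2 4 8 16

Derivation:
Row r has 2^popcount(r) filled cells, so we need popcount(r) = log2(2) = 1.
Scan r = 0..18 and keep those with exactly 1 one-bits:
r=0=0 popcount=0 -> skip
r=1=1 popcount=1 -> KEEP
r=2=10 popcount=1 -> KEEP
r=3=11 popcount=2 -> skip
r=4=100 popcount=1 -> KEEP
r=5=101 popcount=2 -> skip
r=6=110 popcount=2 -> skip
r=7=111 popcount=3 -> skip
r=8=1000 popcount=1 -> KEEP
r=9=1001 popcount=2 -> skip
r=10=1010 popcount=2 -> skip
r=11=1011 popcount=3 -> skip
r=12=1100 popcount=2 -> skip
r=13=1101 popcount=3 -> skip
r=14=1110 popcount=3 -> skip
r=15=1111 popcount=4 -> skip
r=16=10000 popcount=1 -> KEEP
r=17=10001 popcount=2 -> skip
r=18=10010 popcount=2 -> skip
Kept rows: 1 2 4 8 16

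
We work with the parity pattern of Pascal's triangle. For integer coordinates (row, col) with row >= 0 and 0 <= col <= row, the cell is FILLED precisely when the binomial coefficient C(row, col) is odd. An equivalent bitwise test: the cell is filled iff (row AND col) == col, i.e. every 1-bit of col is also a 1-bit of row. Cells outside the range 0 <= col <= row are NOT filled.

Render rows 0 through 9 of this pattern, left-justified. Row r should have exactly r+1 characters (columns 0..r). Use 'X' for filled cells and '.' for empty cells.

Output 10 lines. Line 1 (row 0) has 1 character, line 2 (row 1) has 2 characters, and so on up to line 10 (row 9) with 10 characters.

Answer: X
XX
X.X
XXXX
X...X
XX..XX
X.X.X.X
XXXXXXXX
X.......X
XX......XX

Derivation:
r0=0: X
r1=1: XX
r2=10: X.X
r3=11: XXXX
r4=100: X...X
r5=101: XX..XX
r6=110: X.X.X.X
r7=111: XXXXXXXX
r8=1000: X.......X
r9=1001: XX......XX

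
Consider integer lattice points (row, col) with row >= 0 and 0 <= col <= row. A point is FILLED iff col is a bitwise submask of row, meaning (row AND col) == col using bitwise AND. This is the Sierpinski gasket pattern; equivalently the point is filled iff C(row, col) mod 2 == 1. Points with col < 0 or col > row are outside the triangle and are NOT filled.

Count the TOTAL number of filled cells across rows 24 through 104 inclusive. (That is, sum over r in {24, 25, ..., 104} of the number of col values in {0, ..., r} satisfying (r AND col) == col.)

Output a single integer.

r24=11000 pc2: +4 =4
r25=11001 pc3: +8 =12
r26=11010 pc3: +8 =20
r27=11011 pc4: +16 =36
r28=11100 pc3: +8 =44
r29=11101 pc4: +16 =60
r30=11110 pc4: +16 =76
r31=11111 pc5: +32 =108
r32=100000 pc1: +2 =110
r33=100001 pc2: +4 =114
r34=100010 pc2: +4 =118
r35=100011 pc3: +8 =126
r36=100100 pc2: +4 =130
r37=100101 pc3: +8 =138
r38=100110 pc3: +8 =146
r39=100111 pc4: +16 =162
r40=101000 pc2: +4 =166
r41=101001 pc3: +8 =174
r42=101010 pc3: +8 =182
r43=101011 pc4: +16 =198
r44=101100 pc3: +8 =206
r45=101101 pc4: +16 =222
r46=101110 pc4: +16 =238
r47=101111 pc5: +32 =270
r48=110000 pc2: +4 =274
r49=110001 pc3: +8 =282
r50=110010 pc3: +8 =290
r51=110011 pc4: +16 =306
r52=110100 pc3: +8 =314
r53=110101 pc4: +16 =330
r54=110110 pc4: +16 =346
r55=110111 pc5: +32 =378
r56=111000 pc3: +8 =386
r57=111001 pc4: +16 =402
r58=111010 pc4: +16 =418
r59=111011 pc5: +32 =450
r60=111100 pc4: +16 =466
r61=111101 pc5: +32 =498
r62=111110 pc5: +32 =530
r63=111111 pc6: +64 =594
r64=1000000 pc1: +2 =596
r65=1000001 pc2: +4 =600
r66=1000010 pc2: +4 =604
r67=1000011 pc3: +8 =612
r68=1000100 pc2: +4 =616
r69=1000101 pc3: +8 =624
r70=1000110 pc3: +8 =632
r71=1000111 pc4: +16 =648
r72=1001000 pc2: +4 =652
r73=1001001 pc3: +8 =660
r74=1001010 pc3: +8 =668
r75=1001011 pc4: +16 =684
r76=1001100 pc3: +8 =692
r77=1001101 pc4: +16 =708
r78=1001110 pc4: +16 =724
r79=1001111 pc5: +32 =756
r80=1010000 pc2: +4 =760
r81=1010001 pc3: +8 =768
r82=1010010 pc3: +8 =776
r83=1010011 pc4: +16 =792
r84=1010100 pc3: +8 =800
r85=1010101 pc4: +16 =816
r86=1010110 pc4: +16 =832
r87=1010111 pc5: +32 =864
r88=1011000 pc3: +8 =872
r89=1011001 pc4: +16 =888
r90=1011010 pc4: +16 =904
r91=1011011 pc5: +32 =936
r92=1011100 pc4: +16 =952
r93=1011101 pc5: +32 =984
r94=1011110 pc5: +32 =1016
r95=1011111 pc6: +64 =1080
r96=1100000 pc2: +4 =1084
r97=1100001 pc3: +8 =1092
r98=1100010 pc3: +8 =1100
r99=1100011 pc4: +16 =1116
r100=1100100 pc3: +8 =1124
r101=1100101 pc4: +16 =1140
r102=1100110 pc4: +16 =1156
r103=1100111 pc5: +32 =1188
r104=1101000 pc3: +8 =1196

Answer: 1196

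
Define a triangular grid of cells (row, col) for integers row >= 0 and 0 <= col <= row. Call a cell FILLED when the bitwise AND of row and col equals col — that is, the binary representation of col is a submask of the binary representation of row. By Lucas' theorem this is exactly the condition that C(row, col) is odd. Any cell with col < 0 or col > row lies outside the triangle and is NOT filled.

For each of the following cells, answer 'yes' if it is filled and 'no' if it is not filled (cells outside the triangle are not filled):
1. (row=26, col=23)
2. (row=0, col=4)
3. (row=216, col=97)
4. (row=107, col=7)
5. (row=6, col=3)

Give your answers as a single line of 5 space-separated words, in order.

(26,23): row=0b11010, col=0b10111, row AND col = 0b10010 = 18; 18 != 23 -> empty
(0,4): col outside [0, 0] -> not filled
(216,97): row=0b11011000, col=0b1100001, row AND col = 0b1000000 = 64; 64 != 97 -> empty
(107,7): row=0b1101011, col=0b111, row AND col = 0b11 = 3; 3 != 7 -> empty
(6,3): row=0b110, col=0b11, row AND col = 0b10 = 2; 2 != 3 -> empty

Answer: no no no no no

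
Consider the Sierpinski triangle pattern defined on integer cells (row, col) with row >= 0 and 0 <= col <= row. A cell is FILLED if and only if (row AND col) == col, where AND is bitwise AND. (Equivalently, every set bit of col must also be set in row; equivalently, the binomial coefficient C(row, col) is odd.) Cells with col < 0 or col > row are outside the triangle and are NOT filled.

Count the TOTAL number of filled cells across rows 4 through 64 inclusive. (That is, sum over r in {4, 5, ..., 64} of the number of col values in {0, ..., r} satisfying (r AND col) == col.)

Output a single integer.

Answer: 722

Derivation:
r4=100 pc1: +2 =2
r5=101 pc2: +4 =6
r6=110 pc2: +4 =10
r7=111 pc3: +8 =18
r8=1000 pc1: +2 =20
r9=1001 pc2: +4 =24
r10=1010 pc2: +4 =28
r11=1011 pc3: +8 =36
r12=1100 pc2: +4 =40
r13=1101 pc3: +8 =48
r14=1110 pc3: +8 =56
r15=1111 pc4: +16 =72
r16=10000 pc1: +2 =74
r17=10001 pc2: +4 =78
r18=10010 pc2: +4 =82
r19=10011 pc3: +8 =90
r20=10100 pc2: +4 =94
r21=10101 pc3: +8 =102
r22=10110 pc3: +8 =110
r23=10111 pc4: +16 =126
r24=11000 pc2: +4 =130
r25=11001 pc3: +8 =138
r26=11010 pc3: +8 =146
r27=11011 pc4: +16 =162
r28=11100 pc3: +8 =170
r29=11101 pc4: +16 =186
r30=11110 pc4: +16 =202
r31=11111 pc5: +32 =234
r32=100000 pc1: +2 =236
r33=100001 pc2: +4 =240
r34=100010 pc2: +4 =244
r35=100011 pc3: +8 =252
r36=100100 pc2: +4 =256
r37=100101 pc3: +8 =264
r38=100110 pc3: +8 =272
r39=100111 pc4: +16 =288
r40=101000 pc2: +4 =292
r41=101001 pc3: +8 =300
r42=101010 pc3: +8 =308
r43=101011 pc4: +16 =324
r44=101100 pc3: +8 =332
r45=101101 pc4: +16 =348
r46=101110 pc4: +16 =364
r47=101111 pc5: +32 =396
r48=110000 pc2: +4 =400
r49=110001 pc3: +8 =408
r50=110010 pc3: +8 =416
r51=110011 pc4: +16 =432
r52=110100 pc3: +8 =440
r53=110101 pc4: +16 =456
r54=110110 pc4: +16 =472
r55=110111 pc5: +32 =504
r56=111000 pc3: +8 =512
r57=111001 pc4: +16 =528
r58=111010 pc4: +16 =544
r59=111011 pc5: +32 =576
r60=111100 pc4: +16 =592
r61=111101 pc5: +32 =624
r62=111110 pc5: +32 =656
r63=111111 pc6: +64 =720
r64=1000000 pc1: +2 =722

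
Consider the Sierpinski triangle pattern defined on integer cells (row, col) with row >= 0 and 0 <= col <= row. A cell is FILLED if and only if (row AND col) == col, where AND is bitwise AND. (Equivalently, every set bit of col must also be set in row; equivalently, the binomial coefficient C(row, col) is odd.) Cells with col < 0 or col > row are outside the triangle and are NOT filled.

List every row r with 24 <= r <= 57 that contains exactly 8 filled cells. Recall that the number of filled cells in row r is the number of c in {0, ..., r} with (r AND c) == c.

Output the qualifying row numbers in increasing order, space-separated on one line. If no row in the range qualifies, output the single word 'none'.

Answer: 25 26 28 35 37 38 41 42 44 49 50 52 56

Derivation:
Row r has 2^popcount(r) filled cells, so we need popcount(r) = log2(8) = 3.
Scan r = 24..57 and keep those with exactly 3 one-bits:
r=24=11000 popcount=2 -> skip
r=25=11001 popcount=3 -> KEEP
r=26=11010 popcount=3 -> KEEP
r=27=11011 popcount=4 -> skip
r=28=11100 popcount=3 -> KEEP
r=29=11101 popcount=4 -> skip
r=30=11110 popcount=4 -> skip
r=31=11111 popcount=5 -> skip
r=32=100000 popcount=1 -> skip
r=33=100001 popcount=2 -> skip
r=34=100010 popcount=2 -> skip
r=35=100011 popcount=3 -> KEEP
r=36=100100 popcount=2 -> skip
r=37=100101 popcount=3 -> KEEP
r=38=100110 popcount=3 -> KEEP
r=39=100111 popcount=4 -> skip
r=40=101000 popcount=2 -> skip
r=41=101001 popcount=3 -> KEEP
r=42=101010 popcount=3 -> KEEP
r=43=101011 popcount=4 -> skip
r=44=101100 popcount=3 -> KEEP
r=45=101101 popcount=4 -> skip
r=46=101110 popcount=4 -> skip
r=47=101111 popcount=5 -> skip
r=48=110000 popcount=2 -> skip
r=49=110001 popcount=3 -> KEEP
r=50=110010 popcount=3 -> KEEP
r=51=110011 popcount=4 -> skip
r=52=110100 popcount=3 -> KEEP
r=53=110101 popcount=4 -> skip
r=54=110110 popcount=4 -> skip
r=55=110111 popcount=5 -> skip
r=56=111000 popcount=3 -> KEEP
r=57=111001 popcount=4 -> skip
Kept rows: 25 26 28 35 37 38 41 42 44 49 50 52 56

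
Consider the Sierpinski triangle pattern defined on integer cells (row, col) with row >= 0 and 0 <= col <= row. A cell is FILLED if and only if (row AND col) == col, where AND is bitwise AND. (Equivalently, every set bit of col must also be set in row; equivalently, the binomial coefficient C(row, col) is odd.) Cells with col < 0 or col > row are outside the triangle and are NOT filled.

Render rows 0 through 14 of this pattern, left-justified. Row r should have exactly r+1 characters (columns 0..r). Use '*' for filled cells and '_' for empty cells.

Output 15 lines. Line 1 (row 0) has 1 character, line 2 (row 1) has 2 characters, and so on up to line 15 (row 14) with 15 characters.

r0=0: *
r1=1: **
r2=10: *_*
r3=11: ****
r4=100: *___*
r5=101: **__**
r6=110: *_*_*_*
r7=111: ********
r8=1000: *_______*
r9=1001: **______**
r10=1010: *_*_____*_*
r11=1011: ****____****
r12=1100: *___*___*___*
r13=1101: **__**__**__**
r14=1110: *_*_*_*_*_*_*_*

Answer: *
**
*_*
****
*___*
**__**
*_*_*_*
********
*_______*
**______**
*_*_____*_*
****____****
*___*___*___*
**__**__**__**
*_*_*_*_*_*_*_*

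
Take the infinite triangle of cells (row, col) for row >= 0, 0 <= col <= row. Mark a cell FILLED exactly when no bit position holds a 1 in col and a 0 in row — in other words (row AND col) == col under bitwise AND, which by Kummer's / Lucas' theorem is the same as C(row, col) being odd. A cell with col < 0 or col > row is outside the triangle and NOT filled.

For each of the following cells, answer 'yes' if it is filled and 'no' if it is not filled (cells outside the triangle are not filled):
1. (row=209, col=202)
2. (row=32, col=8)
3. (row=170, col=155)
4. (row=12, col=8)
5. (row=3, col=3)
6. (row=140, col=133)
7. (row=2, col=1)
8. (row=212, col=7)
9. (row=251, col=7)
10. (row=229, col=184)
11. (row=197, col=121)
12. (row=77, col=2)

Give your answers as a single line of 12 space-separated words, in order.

Answer: no no no yes yes no no no no no no no

Derivation:
(209,202): row=0b11010001, col=0b11001010, row AND col = 0b11000000 = 192; 192 != 202 -> empty
(32,8): row=0b100000, col=0b1000, row AND col = 0b0 = 0; 0 != 8 -> empty
(170,155): row=0b10101010, col=0b10011011, row AND col = 0b10001010 = 138; 138 != 155 -> empty
(12,8): row=0b1100, col=0b1000, row AND col = 0b1000 = 8; 8 == 8 -> filled
(3,3): row=0b11, col=0b11, row AND col = 0b11 = 3; 3 == 3 -> filled
(140,133): row=0b10001100, col=0b10000101, row AND col = 0b10000100 = 132; 132 != 133 -> empty
(2,1): row=0b10, col=0b1, row AND col = 0b0 = 0; 0 != 1 -> empty
(212,7): row=0b11010100, col=0b111, row AND col = 0b100 = 4; 4 != 7 -> empty
(251,7): row=0b11111011, col=0b111, row AND col = 0b11 = 3; 3 != 7 -> empty
(229,184): row=0b11100101, col=0b10111000, row AND col = 0b10100000 = 160; 160 != 184 -> empty
(197,121): row=0b11000101, col=0b1111001, row AND col = 0b1000001 = 65; 65 != 121 -> empty
(77,2): row=0b1001101, col=0b10, row AND col = 0b0 = 0; 0 != 2 -> empty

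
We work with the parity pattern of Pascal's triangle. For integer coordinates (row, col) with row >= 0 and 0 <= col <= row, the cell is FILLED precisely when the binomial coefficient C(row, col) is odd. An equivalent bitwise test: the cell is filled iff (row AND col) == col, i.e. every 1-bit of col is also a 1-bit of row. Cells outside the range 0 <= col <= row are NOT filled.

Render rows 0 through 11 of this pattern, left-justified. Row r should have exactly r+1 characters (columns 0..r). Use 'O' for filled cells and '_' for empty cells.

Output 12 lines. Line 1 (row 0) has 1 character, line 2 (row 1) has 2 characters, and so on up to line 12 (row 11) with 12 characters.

Answer: O
OO
O_O
OOOO
O___O
OO__OO
O_O_O_O
OOOOOOOO
O_______O
OO______OO
O_O_____O_O
OOOO____OOOO

Derivation:
r0=0: O
r1=1: OO
r2=10: O_O
r3=11: OOOO
r4=100: O___O
r5=101: OO__OO
r6=110: O_O_O_O
r7=111: OOOOOOOO
r8=1000: O_______O
r9=1001: OO______OO
r10=1010: O_O_____O_O
r11=1011: OOOO____OOOO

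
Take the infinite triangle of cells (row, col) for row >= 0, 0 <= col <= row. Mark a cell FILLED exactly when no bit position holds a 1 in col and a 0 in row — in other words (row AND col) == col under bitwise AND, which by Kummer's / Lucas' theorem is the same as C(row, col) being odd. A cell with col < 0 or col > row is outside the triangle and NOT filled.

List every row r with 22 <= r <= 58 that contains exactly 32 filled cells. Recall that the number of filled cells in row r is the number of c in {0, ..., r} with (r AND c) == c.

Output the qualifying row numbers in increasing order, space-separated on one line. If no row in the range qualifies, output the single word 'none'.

Answer: 31 47 55

Derivation:
Row r has 2^popcount(r) filled cells, so we need popcount(r) = log2(32) = 5.
Scan r = 22..58 and keep those with exactly 5 one-bits:
r=22=10110 popcount=3 -> skip
r=23=10111 popcount=4 -> skip
r=24=11000 popcount=2 -> skip
r=25=11001 popcount=3 -> skip
r=26=11010 popcount=3 -> skip
r=27=11011 popcount=4 -> skip
r=28=11100 popcount=3 -> skip
r=29=11101 popcount=4 -> skip
r=30=11110 popcount=4 -> skip
r=31=11111 popcount=5 -> KEEP
r=32=100000 popcount=1 -> skip
r=33=100001 popcount=2 -> skip
r=34=100010 popcount=2 -> skip
r=35=100011 popcount=3 -> skip
r=36=100100 popcount=2 -> skip
r=37=100101 popcount=3 -> skip
r=38=100110 popcount=3 -> skip
r=39=100111 popcount=4 -> skip
r=40=101000 popcount=2 -> skip
r=41=101001 popcount=3 -> skip
r=42=101010 popcount=3 -> skip
r=43=101011 popcount=4 -> skip
r=44=101100 popcount=3 -> skip
r=45=101101 popcount=4 -> skip
r=46=101110 popcount=4 -> skip
r=47=101111 popcount=5 -> KEEP
r=48=110000 popcount=2 -> skip
r=49=110001 popcount=3 -> skip
r=50=110010 popcount=3 -> skip
r=51=110011 popcount=4 -> skip
r=52=110100 popcount=3 -> skip
r=53=110101 popcount=4 -> skip
r=54=110110 popcount=4 -> skip
r=55=110111 popcount=5 -> KEEP
r=56=111000 popcount=3 -> skip
r=57=111001 popcount=4 -> skip
r=58=111010 popcount=4 -> skip
Kept rows: 31 47 55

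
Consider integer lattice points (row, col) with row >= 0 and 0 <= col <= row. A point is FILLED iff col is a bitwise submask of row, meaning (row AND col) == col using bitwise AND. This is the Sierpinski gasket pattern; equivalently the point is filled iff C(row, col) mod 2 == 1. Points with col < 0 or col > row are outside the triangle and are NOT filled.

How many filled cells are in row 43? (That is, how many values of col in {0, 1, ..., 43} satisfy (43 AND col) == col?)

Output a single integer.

Answer: 16

Derivation:
43 in binary = 101011
popcount(43) = number of 1-bits in 101011 = 4
A col c satisfies (43 AND c) == c iff every set bit of c is also set in 43; each of the 4 set bits of 43 can independently be on or off in c.
count = 2^4 = 16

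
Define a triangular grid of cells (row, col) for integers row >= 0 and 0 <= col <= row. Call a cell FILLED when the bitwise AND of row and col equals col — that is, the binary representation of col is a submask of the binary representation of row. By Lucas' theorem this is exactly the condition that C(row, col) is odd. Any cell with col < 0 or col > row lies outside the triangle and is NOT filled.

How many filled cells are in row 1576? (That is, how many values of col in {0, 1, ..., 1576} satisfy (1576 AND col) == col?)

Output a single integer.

1576 in binary = 11000101000
popcount(1576) = number of 1-bits in 11000101000 = 4
A col c satisfies (1576 AND c) == c iff every set bit of c is also set in 1576; each of the 4 set bits of 1576 can independently be on or off in c.
count = 2^4 = 16

Answer: 16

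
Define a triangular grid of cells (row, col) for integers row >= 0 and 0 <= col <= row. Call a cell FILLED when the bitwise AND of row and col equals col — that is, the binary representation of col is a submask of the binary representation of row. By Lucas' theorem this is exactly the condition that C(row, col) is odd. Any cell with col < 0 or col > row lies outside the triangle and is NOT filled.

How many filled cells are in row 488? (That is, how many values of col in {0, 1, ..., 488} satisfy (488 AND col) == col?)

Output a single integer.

488 in binary = 111101000
popcount(488) = number of 1-bits in 111101000 = 5
A col c satisfies (488 AND c) == c iff every set bit of c is also set in 488; each of the 5 set bits of 488 can independently be on or off in c.
count = 2^5 = 32

Answer: 32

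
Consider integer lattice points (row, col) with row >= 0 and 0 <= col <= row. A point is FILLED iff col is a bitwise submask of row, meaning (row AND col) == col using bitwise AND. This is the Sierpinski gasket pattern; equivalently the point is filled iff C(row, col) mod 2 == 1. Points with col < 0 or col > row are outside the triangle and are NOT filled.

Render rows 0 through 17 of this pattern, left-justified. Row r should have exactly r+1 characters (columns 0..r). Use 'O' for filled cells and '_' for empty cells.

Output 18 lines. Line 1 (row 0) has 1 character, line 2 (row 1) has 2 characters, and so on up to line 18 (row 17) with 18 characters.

Answer: O
OO
O_O
OOOO
O___O
OO__OO
O_O_O_O
OOOOOOOO
O_______O
OO______OO
O_O_____O_O
OOOO____OOOO
O___O___O___O
OO__OO__OO__OO
O_O_O_O_O_O_O_O
OOOOOOOOOOOOOOOO
O_______________O
OO______________OO

Derivation:
r0=0: O
r1=1: OO
r2=10: O_O
r3=11: OOOO
r4=100: O___O
r5=101: OO__OO
r6=110: O_O_O_O
r7=111: OOOOOOOO
r8=1000: O_______O
r9=1001: OO______OO
r10=1010: O_O_____O_O
r11=1011: OOOO____OOOO
r12=1100: O___O___O___O
r13=1101: OO__OO__OO__OO
r14=1110: O_O_O_O_O_O_O_O
r15=1111: OOOOOOOOOOOOOOOO
r16=10000: O_______________O
r17=10001: OO______________OO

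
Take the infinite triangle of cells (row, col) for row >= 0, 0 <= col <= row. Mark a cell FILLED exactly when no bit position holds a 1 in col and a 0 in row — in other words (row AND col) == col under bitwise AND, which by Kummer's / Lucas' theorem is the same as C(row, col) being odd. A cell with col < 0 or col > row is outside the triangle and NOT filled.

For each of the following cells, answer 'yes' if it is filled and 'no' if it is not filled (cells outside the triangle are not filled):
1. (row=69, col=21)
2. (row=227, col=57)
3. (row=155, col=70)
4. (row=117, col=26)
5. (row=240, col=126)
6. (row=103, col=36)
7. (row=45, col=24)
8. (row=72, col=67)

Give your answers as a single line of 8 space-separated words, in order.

Answer: no no no no no yes no no

Derivation:
(69,21): row=0b1000101, col=0b10101, row AND col = 0b101 = 5; 5 != 21 -> empty
(227,57): row=0b11100011, col=0b111001, row AND col = 0b100001 = 33; 33 != 57 -> empty
(155,70): row=0b10011011, col=0b1000110, row AND col = 0b10 = 2; 2 != 70 -> empty
(117,26): row=0b1110101, col=0b11010, row AND col = 0b10000 = 16; 16 != 26 -> empty
(240,126): row=0b11110000, col=0b1111110, row AND col = 0b1110000 = 112; 112 != 126 -> empty
(103,36): row=0b1100111, col=0b100100, row AND col = 0b100100 = 36; 36 == 36 -> filled
(45,24): row=0b101101, col=0b11000, row AND col = 0b1000 = 8; 8 != 24 -> empty
(72,67): row=0b1001000, col=0b1000011, row AND col = 0b1000000 = 64; 64 != 67 -> empty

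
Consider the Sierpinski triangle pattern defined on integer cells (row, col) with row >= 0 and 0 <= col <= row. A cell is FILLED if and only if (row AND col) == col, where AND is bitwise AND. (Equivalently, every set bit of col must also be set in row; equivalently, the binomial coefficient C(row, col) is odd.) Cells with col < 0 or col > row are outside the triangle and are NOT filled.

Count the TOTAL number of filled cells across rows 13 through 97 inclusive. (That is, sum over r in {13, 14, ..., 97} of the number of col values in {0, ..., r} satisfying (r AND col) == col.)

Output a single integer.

Answer: 1178

Derivation:
r13=1101 pc3: +8 =8
r14=1110 pc3: +8 =16
r15=1111 pc4: +16 =32
r16=10000 pc1: +2 =34
r17=10001 pc2: +4 =38
r18=10010 pc2: +4 =42
r19=10011 pc3: +8 =50
r20=10100 pc2: +4 =54
r21=10101 pc3: +8 =62
r22=10110 pc3: +8 =70
r23=10111 pc4: +16 =86
r24=11000 pc2: +4 =90
r25=11001 pc3: +8 =98
r26=11010 pc3: +8 =106
r27=11011 pc4: +16 =122
r28=11100 pc3: +8 =130
r29=11101 pc4: +16 =146
r30=11110 pc4: +16 =162
r31=11111 pc5: +32 =194
r32=100000 pc1: +2 =196
r33=100001 pc2: +4 =200
r34=100010 pc2: +4 =204
r35=100011 pc3: +8 =212
r36=100100 pc2: +4 =216
r37=100101 pc3: +8 =224
r38=100110 pc3: +8 =232
r39=100111 pc4: +16 =248
r40=101000 pc2: +4 =252
r41=101001 pc3: +8 =260
r42=101010 pc3: +8 =268
r43=101011 pc4: +16 =284
r44=101100 pc3: +8 =292
r45=101101 pc4: +16 =308
r46=101110 pc4: +16 =324
r47=101111 pc5: +32 =356
r48=110000 pc2: +4 =360
r49=110001 pc3: +8 =368
r50=110010 pc3: +8 =376
r51=110011 pc4: +16 =392
r52=110100 pc3: +8 =400
r53=110101 pc4: +16 =416
r54=110110 pc4: +16 =432
r55=110111 pc5: +32 =464
r56=111000 pc3: +8 =472
r57=111001 pc4: +16 =488
r58=111010 pc4: +16 =504
r59=111011 pc5: +32 =536
r60=111100 pc4: +16 =552
r61=111101 pc5: +32 =584
r62=111110 pc5: +32 =616
r63=111111 pc6: +64 =680
r64=1000000 pc1: +2 =682
r65=1000001 pc2: +4 =686
r66=1000010 pc2: +4 =690
r67=1000011 pc3: +8 =698
r68=1000100 pc2: +4 =702
r69=1000101 pc3: +8 =710
r70=1000110 pc3: +8 =718
r71=1000111 pc4: +16 =734
r72=1001000 pc2: +4 =738
r73=1001001 pc3: +8 =746
r74=1001010 pc3: +8 =754
r75=1001011 pc4: +16 =770
r76=1001100 pc3: +8 =778
r77=1001101 pc4: +16 =794
r78=1001110 pc4: +16 =810
r79=1001111 pc5: +32 =842
r80=1010000 pc2: +4 =846
r81=1010001 pc3: +8 =854
r82=1010010 pc3: +8 =862
r83=1010011 pc4: +16 =878
r84=1010100 pc3: +8 =886
r85=1010101 pc4: +16 =902
r86=1010110 pc4: +16 =918
r87=1010111 pc5: +32 =950
r88=1011000 pc3: +8 =958
r89=1011001 pc4: +16 =974
r90=1011010 pc4: +16 =990
r91=1011011 pc5: +32 =1022
r92=1011100 pc4: +16 =1038
r93=1011101 pc5: +32 =1070
r94=1011110 pc5: +32 =1102
r95=1011111 pc6: +64 =1166
r96=1100000 pc2: +4 =1170
r97=1100001 pc3: +8 =1178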